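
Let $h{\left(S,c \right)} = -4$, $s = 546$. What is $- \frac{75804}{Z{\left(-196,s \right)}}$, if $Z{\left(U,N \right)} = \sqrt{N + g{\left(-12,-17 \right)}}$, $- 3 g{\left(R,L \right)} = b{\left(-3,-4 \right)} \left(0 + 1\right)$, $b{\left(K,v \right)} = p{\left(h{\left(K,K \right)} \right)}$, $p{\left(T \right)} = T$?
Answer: $- \frac{37902 \sqrt{4926}}{821} \approx -3240.2$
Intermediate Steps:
$b{\left(K,v \right)} = -4$
$g{\left(R,L \right)} = \frac{4}{3}$ ($g{\left(R,L \right)} = - \frac{\left(-4\right) \left(0 + 1\right)}{3} = - \frac{\left(-4\right) 1}{3} = \left(- \frac{1}{3}\right) \left(-4\right) = \frac{4}{3}$)
$Z{\left(U,N \right)} = \sqrt{\frac{4}{3} + N}$ ($Z{\left(U,N \right)} = \sqrt{N + \frac{4}{3}} = \sqrt{\frac{4}{3} + N}$)
$- \frac{75804}{Z{\left(-196,s \right)}} = - \frac{75804}{\frac{1}{3} \sqrt{12 + 9 \cdot 546}} = - \frac{75804}{\frac{1}{3} \sqrt{12 + 4914}} = - \frac{75804}{\frac{1}{3} \sqrt{4926}} = - 75804 \frac{\sqrt{4926}}{1642} = - \frac{37902 \sqrt{4926}}{821}$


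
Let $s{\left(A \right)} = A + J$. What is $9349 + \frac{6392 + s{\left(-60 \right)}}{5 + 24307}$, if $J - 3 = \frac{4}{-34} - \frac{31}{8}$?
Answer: $\frac{30912693785}{3306432} \approx 9349.3$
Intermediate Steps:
$J = - \frac{135}{136}$ ($J = 3 + \left(\frac{4}{-34} - \frac{31}{8}\right) = 3 + \left(4 \left(- \frac{1}{34}\right) - \frac{31}{8}\right) = 3 - \frac{543}{136} = - \frac{135}{136} \approx -0.99265$)
$s{\left(A \right)} = - \frac{135}{136} + A$ ($s{\left(A \right)} = A - \frac{135}{136} = - \frac{135}{136} + A$)
$9349 + \frac{6392 + s{\left(-60 \right)}}{5 + 24307} = 9349 + \frac{6392 - \frac{8295}{136}}{5 + 24307} = 9349 + \frac{6392 - \frac{8295}{136}}{24312} = 9349 + \frac{861017}{136} \cdot \frac{1}{24312} = 9349 + \frac{861017}{3306432} = \frac{30912693785}{3306432}$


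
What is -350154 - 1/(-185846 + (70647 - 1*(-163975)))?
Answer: -17079111505/48776 ≈ -3.5015e+5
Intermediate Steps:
-350154 - 1/(-185846 + (70647 - 1*(-163975))) = -350154 - 1/(-185846 + (70647 + 163975)) = -350154 - 1/(-185846 + 234622) = -350154 - 1/48776 = -17079111505/48776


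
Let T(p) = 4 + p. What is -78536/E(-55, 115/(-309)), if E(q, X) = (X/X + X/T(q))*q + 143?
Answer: -1237648824/1380467 ≈ -896.54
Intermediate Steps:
E(q, X) = 143 + q*(1 + X/(4 + q)) (E(q, X) = (X/X + X/(4 + q))*q + 143 = (1 + X/(4 + q))*q + 143 = q*(1 + X/(4 + q)) + 143 = 143 + q*(1 + X/(4 + q)))
-78536/E(-55, 115/(-309)) = -78536*(4 - 55)/((115/(-309))*(-55) + (4 - 55)*(143 - 55)) = -78536*(-51/((115*(-1/309))*(-55) - 51*88)) = -78536*(-51/(-115/309*(-55) - 4488)) = -78536*(-51/(6325/309 - 4488)) = -78536/((-1/51*(-1380467/309))) = -78536/1380467/15759 = -78536*15759/1380467 = -1237648824/1380467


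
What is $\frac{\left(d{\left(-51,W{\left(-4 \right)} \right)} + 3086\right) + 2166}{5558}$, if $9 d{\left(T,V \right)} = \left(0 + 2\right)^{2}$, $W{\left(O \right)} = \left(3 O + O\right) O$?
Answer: $\frac{23636}{25011} \approx 0.94502$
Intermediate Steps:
$W{\left(O \right)} = 4 O^{2}$ ($W{\left(O \right)} = 4 O O = 4 O^{2}$)
$d{\left(T,V \right)} = \frac{4}{9}$ ($d{\left(T,V \right)} = \frac{\left(0 + 2\right)^{2}}{9} = \frac{2^{2}}{9} = \frac{1}{9} \cdot 4 = \frac{4}{9}$)
$\frac{\left(d{\left(-51,W{\left(-4 \right)} \right)} + 3086\right) + 2166}{5558} = \frac{\left(\frac{4}{9} + 3086\right) + 2166}{5558} = \left(\frac{27778}{9} + 2166\right) \frac{1}{5558} = \frac{47272}{9} \cdot \frac{1}{5558} = \frac{23636}{25011}$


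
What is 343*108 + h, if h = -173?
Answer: 36871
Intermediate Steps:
343*108 + h = 343*108 - 173 = 37044 - 173 = 36871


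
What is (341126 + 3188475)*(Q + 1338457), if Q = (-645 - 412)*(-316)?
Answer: 5903148254869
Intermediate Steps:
Q = 334012 (Q = -1057*(-316) = 334012)
(341126 + 3188475)*(Q + 1338457) = (341126 + 3188475)*(334012 + 1338457) = 3529601*1672469 = 5903148254869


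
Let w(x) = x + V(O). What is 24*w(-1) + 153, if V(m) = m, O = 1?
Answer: 153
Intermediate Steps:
w(x) = 1 + x (w(x) = x + 1 = 1 + x)
24*w(-1) + 153 = 24*(1 - 1) + 153 = 24*0 + 153 = 0 + 153 = 153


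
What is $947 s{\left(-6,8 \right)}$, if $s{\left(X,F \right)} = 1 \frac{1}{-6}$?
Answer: $- \frac{947}{6} \approx -157.83$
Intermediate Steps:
$s{\left(X,F \right)} = - \frac{1}{6}$ ($s{\left(X,F \right)} = 1 \left(- \frac{1}{6}\right) = - \frac{1}{6}$)
$947 s{\left(-6,8 \right)} = 947 \left(- \frac{1}{6}\right) = - \frac{947}{6}$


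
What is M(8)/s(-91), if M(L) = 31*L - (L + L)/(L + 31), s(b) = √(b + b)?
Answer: -4828*I*√182/3549 ≈ -18.353*I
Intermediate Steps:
s(b) = √2*√b (s(b) = √(2*b) = √2*√b)
M(L) = 31*L - 2*L/(31 + L)
M(8)/s(-91) = (8*(959 + 31*8)/(31 + 8))/((√2*√(-91))) = (8*(959 + 248)/39)/((√2*(I*√91))) = (8*(1/39)*1207)/((I*√182)) = 9656*(-I*√182/182)/39 = -4828*I*√182/3549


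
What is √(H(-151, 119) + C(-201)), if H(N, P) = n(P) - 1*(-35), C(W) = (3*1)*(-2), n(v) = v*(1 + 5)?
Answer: √743 ≈ 27.258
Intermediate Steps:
n(v) = 6*v (n(v) = v*6 = 6*v)
C(W) = -6 (C(W) = 3*(-2) = -6)
H(N, P) = 35 + 6*P (H(N, P) = 6*P - 1*(-35) = 6*P + 35 = 35 + 6*P)
√(H(-151, 119) + C(-201)) = √((35 + 6*119) - 6) = √((35 + 714) - 6) = √(749 - 6) = √743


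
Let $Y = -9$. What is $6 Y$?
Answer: $-54$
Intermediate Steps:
$6 Y = 6 \left(-9\right) = -54$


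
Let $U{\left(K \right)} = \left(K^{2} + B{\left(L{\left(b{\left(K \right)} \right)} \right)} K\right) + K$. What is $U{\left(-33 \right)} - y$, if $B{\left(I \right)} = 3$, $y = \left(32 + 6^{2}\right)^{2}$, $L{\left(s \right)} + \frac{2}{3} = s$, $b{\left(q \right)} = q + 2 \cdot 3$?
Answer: $-3667$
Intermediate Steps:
$b{\left(q \right)} = 6 + q$ ($b{\left(q \right)} = q + 6 = 6 + q$)
$L{\left(s \right)} = - \frac{2}{3} + s$
$y = 4624$ ($y = \left(32 + 36\right)^{2} = 68^{2} = 4624$)
$U{\left(K \right)} = K^{2} + 4 K$ ($U{\left(K \right)} = \left(K^{2} + 3 K\right) + K = K^{2} + 4 K$)
$U{\left(-33 \right)} - y = - 33 \left(4 - 33\right) - 4624 = \left(-33\right) \left(-29\right) - 4624 = 957 - 4624 = -3667$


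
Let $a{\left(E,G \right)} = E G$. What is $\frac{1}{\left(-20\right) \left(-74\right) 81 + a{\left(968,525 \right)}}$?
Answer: $\frac{1}{628080} \approx 1.5922 \cdot 10^{-6}$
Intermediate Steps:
$\frac{1}{\left(-20\right) \left(-74\right) 81 + a{\left(968,525 \right)}} = \frac{1}{\left(-20\right) \left(-74\right) 81 + 968 \cdot 525} = \frac{1}{1480 \cdot 81 + 508200} = \frac{1}{119880 + 508200} = \frac{1}{628080}$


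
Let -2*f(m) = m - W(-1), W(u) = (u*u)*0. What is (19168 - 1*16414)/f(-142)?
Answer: 2754/71 ≈ 38.789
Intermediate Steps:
W(u) = 0 (W(u) = u**2*0 = 0)
f(m) = -m/2 (f(m) = -(m - 1*0)/2 = -(m + 0)/2 = -m/2)
(19168 - 1*16414)/f(-142) = (19168 - 1*16414)/((-1/2*(-142))) = (19168 - 16414)/71 = 2754*(1/71) = 2754/71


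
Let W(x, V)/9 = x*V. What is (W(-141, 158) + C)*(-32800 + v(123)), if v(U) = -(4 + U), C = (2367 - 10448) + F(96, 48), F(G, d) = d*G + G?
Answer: 6713123833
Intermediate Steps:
F(G, d) = G + G*d (F(G, d) = G*d + G = G + G*d)
W(x, V) = 9*V*x (W(x, V) = 9*(x*V) = 9*(V*x) = 9*V*x)
C = -3377 (C = (2367 - 10448) + 96*(1 + 48) = -8081 + 96*49 = -8081 + 4704 = -3377)
v(U) = -4 - U
(W(-141, 158) + C)*(-32800 + v(123)) = (9*158*(-141) - 3377)*(-32800 + (-4 - 1*123)) = (-200502 - 3377)*(-32800 + (-4 - 123)) = -203879*(-32800 - 127) = -203879*(-32927) = 6713123833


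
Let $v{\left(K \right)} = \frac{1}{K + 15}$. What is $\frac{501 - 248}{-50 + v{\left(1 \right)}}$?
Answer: $- \frac{4048}{799} \approx -5.0663$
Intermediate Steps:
$v{\left(K \right)} = \frac{1}{15 + K}$
$\frac{501 - 248}{-50 + v{\left(1 \right)}} = \frac{501 - 248}{-50 + \frac{1}{15 + 1}} = \frac{253}{-50 + \frac{1}{16}} = \frac{253}{- \frac{799}{16}} = 253 \left(- \frac{16}{799}\right) = - \frac{4048}{799}$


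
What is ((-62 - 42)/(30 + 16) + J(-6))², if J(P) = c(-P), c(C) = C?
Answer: 7396/529 ≈ 13.981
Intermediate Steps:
J(P) = -P
((-62 - 42)/(30 + 16) + J(-6))² = ((-62 - 42)/(30 + 16) - 1*(-6))² = (-104/46 + 6)² = (-104*1/46 + 6)² = (-52/23 + 6)² = (86/23)² = 7396/529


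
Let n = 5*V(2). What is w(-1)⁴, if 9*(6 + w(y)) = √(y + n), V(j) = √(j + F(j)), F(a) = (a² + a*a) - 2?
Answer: (54 - √(-1 + 10*√2))⁴/6561 ≈ 981.48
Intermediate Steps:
F(a) = -2 + 2*a² (F(a) = (a² + a²) - 2 = 2*a² - 2 = -2 + 2*a²)
V(j) = √(-2 + j + 2*j²) (V(j) = √(j + (-2 + 2*j²)) = √(-2 + j + 2*j²))
n = 10*√2 (n = 5*√(-2 + 2 + 2*2²) = 5*√(-2 + 2 + 2*4) = 5*√(-2 + 2 + 8) = 5*√8 = 5*(2*√2) = 10*√2 ≈ 14.142)
w(y) = -6 + √(y + 10*√2)/9
w(-1)⁴ = (-6 + √(-1 + 10*√2)/9)⁴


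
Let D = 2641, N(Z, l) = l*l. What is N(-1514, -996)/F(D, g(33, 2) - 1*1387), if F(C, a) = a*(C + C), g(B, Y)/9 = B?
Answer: -248004/1439345 ≈ -0.17230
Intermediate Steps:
N(Z, l) = l**2
g(B, Y) = 9*B
F(C, a) = 2*C*a (F(C, a) = a*(2*C) = 2*C*a)
N(-1514, -996)/F(D, g(33, 2) - 1*1387) = (-996)**2/((2*2641*(9*33 - 1*1387))) = 992016/((2*2641*(297 - 1387))) = 992016/((2*2641*(-1090))) = 992016/(-5757380) = 992016*(-1/5757380) = -248004/1439345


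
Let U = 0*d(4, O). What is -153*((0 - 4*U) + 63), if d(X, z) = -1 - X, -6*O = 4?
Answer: -9639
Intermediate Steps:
O = -⅔ (O = -⅙*4 = -⅔ ≈ -0.66667)
U = 0 (U = 0*(-1 - 1*4) = 0*(-1 - 4) = 0*(-5) = 0)
-153*((0 - 4*U) + 63) = -153*((0 - 4*0) + 63) = -153*((0 + 0) + 63) = -153*(0 + 63) = -153*63 = -9639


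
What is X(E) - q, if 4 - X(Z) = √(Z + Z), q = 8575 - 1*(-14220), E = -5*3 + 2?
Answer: -22791 - I*√26 ≈ -22791.0 - 5.099*I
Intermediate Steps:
E = -13 (E = -15 + 2 = -13)
q = 22795 (q = 8575 + 14220 = 22795)
X(Z) = 4 - √2*√Z (X(Z) = 4 - √(Z + Z) = 4 - √(2*Z) = 4 - √2*√Z)
X(E) - q = (4 - √2*√(-13)) - 1*22795 = (4 - √2*I*√13) - 22795 = (4 - I*√26) - 22795 = -22791 - I*√26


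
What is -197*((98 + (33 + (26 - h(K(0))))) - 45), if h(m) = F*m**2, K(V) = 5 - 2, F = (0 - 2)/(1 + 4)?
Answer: -113866/5 ≈ -22773.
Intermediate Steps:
F = -2/5 ≈ -0.40000
K(V) = 3
h(m) = -2*m**2/5
-197*((98 + (33 + (26 - h(K(0))))) - 45) = -197*((98 + (33 + (26 - (-2)*3**2/5))) - 45) = -197*((98 + (33 + (26 - (-2)*9/5))) - 45) = -197*((98 + (33 + (26 - 1*(-18/5)))) - 45) = -197*((98 + (33 + (26 + 18/5))) - 45) = -197*((98 + (33 + 148/5)) - 45) = -197*((98 + 313/5) - 45) = -197*(803/5 - 45) = -197*578/5 = -113866/5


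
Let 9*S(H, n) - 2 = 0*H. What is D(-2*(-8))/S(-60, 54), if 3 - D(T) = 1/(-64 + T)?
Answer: 435/32 ≈ 13.594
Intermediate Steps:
S(H, n) = 2/9 (S(H, n) = 2/9 + (0*H)/9 = 2/9 + (⅑)*0 = 2/9 + 0 = 2/9)
D(T) = 3 - 1/(-64 + T)
D(-2*(-8))/S(-60, 54) = ((-193 + 3*(-2*(-8)))/(-64 - 2*(-8)))/(2/9) = ((-193 + 3*16)/(-64 + 16))*(9/2) = ((-193 + 48)/(-48))*(9/2) = -1/48*(-145)*(9/2) = (145/48)*(9/2) = 435/32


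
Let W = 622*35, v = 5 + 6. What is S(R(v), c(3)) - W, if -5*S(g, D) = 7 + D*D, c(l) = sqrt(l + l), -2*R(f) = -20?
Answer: -108863/5 ≈ -21773.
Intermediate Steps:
v = 11
R(f) = 10 (R(f) = -1/2*(-20) = 10)
c(l) = sqrt(2)*sqrt(l) (c(l) = sqrt(2*l) = sqrt(2)*sqrt(l))
S(g, D) = -7/5 - D**2/5 (S(g, D) = -(7 + D*D)/5 = -(7 + D**2)/5 = -7/5 - D**2/5)
W = 21770
S(R(v), c(3)) - W = (-7/5 - (sqrt(2)*sqrt(3))**2/5) - 1*21770 = (-7/5 - (sqrt(6))**2/5) - 21770 = (-7/5 - 1/5*6) - 21770 = (-7/5 - 6/5) - 21770 = -13/5 - 21770 = -108863/5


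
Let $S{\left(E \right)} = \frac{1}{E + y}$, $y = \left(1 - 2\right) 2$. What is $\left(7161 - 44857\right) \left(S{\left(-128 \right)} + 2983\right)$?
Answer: $- \frac{7309047072}{65} \approx -1.1245 \cdot 10^{8}$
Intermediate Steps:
$y = -2$ ($y = \left(-1\right) 2 = -2$)
$S{\left(E \right)} = \frac{1}{-2 + E}$ ($S{\left(E \right)} = \frac{1}{E - 2} = \frac{1}{-2 + E}$)
$\left(7161 - 44857\right) \left(S{\left(-128 \right)} + 2983\right) = \left(7161 - 44857\right) \left(\frac{1}{-2 - 128} + 2983\right) = - 37696 \left(\frac{1}{-130} + 2983\right) = - 37696 \left(- \frac{1}{130} + 2983\right) = \left(-37696\right) \frac{387789}{130} = - \frac{7309047072}{65}$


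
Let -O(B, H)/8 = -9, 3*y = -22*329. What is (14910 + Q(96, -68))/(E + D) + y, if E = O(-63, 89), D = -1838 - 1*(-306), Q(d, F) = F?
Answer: -5306003/2190 ≈ -2422.8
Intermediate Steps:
y = -7238/3 (y = (-22*329)/3 = (⅓)*(-7238) = -7238/3 ≈ -2412.7)
O(B, H) = 72 (O(B, H) = -8*(-9) = 72)
D = -1532 (D = -1838 + 306 = -1532)
E = 72
(14910 + Q(96, -68))/(E + D) + y = (14910 - 68)/(72 - 1532) - 7238/3 = 14842/(-1460) - 7238/3 = 14842*(-1/1460) - 7238/3 = -7421/730 - 7238/3 = -5306003/2190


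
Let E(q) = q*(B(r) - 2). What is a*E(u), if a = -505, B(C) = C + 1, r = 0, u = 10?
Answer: 5050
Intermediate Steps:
B(C) = 1 + C
E(q) = -q (E(q) = q*((1 + 0) - 2) = q*(1 - 2) = q*(-1) = -q)
a*E(u) = -(-505)*10 = -505*(-10) = 5050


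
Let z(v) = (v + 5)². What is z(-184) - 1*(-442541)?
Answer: 474582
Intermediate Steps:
z(v) = (5 + v)²
z(-184) - 1*(-442541) = (5 - 184)² - 1*(-442541) = (-179)² + 442541 = 32041 + 442541 = 474582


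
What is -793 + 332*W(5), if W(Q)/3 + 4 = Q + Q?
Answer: 5183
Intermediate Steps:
W(Q) = -12 + 6*Q (W(Q) = -12 + 3*(Q + Q) = -12 + 3*(2*Q) = -12 + 6*Q)
-793 + 332*W(5) = -793 + 332*(-12 + 6*5) = -793 + 332*(-12 + 30) = -793 + 332*18 = -793 + 5976 = 5183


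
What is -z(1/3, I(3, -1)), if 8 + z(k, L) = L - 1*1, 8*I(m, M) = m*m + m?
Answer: 15/2 ≈ 7.5000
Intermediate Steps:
I(m, M) = m/8 + m**2/8 (I(m, M) = (m*m + m)/8 = (m**2 + m)/8 = (m + m**2)/8 = m/8 + m**2/8)
z(k, L) = -9 + L (z(k, L) = -8 + (L - 1*1) = -8 + (L - 1) = -8 + (-1 + L) = -9 + L)
-z(1/3, I(3, -1)) = -(-9 + (1/8)*3*(1 + 3)) = -(-9 + (1/8)*3*4) = -(-9 + 3/2) = -1*(-15/2) = 15/2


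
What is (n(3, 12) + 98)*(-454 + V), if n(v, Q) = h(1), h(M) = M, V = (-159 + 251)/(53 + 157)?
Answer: -1571592/35 ≈ -44903.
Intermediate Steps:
V = 46/105 (V = 92/210 = 92*(1/210) = 46/105 ≈ 0.43810)
n(v, Q) = 1
(n(3, 12) + 98)*(-454 + V) = (1 + 98)*(-454 + 46/105) = 99*(-47624/105) = -1571592/35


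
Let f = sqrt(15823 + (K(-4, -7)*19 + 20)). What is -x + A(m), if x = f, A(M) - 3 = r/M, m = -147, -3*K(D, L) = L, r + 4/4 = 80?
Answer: 362/147 - sqrt(142986)/3 ≈ -123.58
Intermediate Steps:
r = 79 (r = -1 + 80 = 79)
K(D, L) = -L/3
f = sqrt(142986)/3 (f = sqrt(15823 + (-1/3*(-7)*19 + 20)) = sqrt(15823 + ((7/3)*19 + 20)) = sqrt(15823 + (133/3 + 20)) = sqrt(15823 + 193/3) = sqrt(47662/3) = sqrt(142986)/3 ≈ 126.04)
A(M) = 3 + 79/M
x = sqrt(142986)/3 ≈ 126.04
-x + A(m) = -sqrt(142986)/3 + (3 + 79/(-147)) = -sqrt(142986)/3 + (3 + 79*(-1/147)) = -sqrt(142986)/3 + (3 - 79/147) = -sqrt(142986)/3 + 362/147 = 362/147 - sqrt(142986)/3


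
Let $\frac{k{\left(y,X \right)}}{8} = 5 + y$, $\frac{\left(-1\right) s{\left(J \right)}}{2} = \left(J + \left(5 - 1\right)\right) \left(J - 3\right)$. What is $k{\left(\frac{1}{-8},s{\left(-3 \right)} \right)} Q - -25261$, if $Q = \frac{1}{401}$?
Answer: $\frac{10129700}{401} \approx 25261.0$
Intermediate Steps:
$s{\left(J \right)} = - 2 \left(-3 + J\right) \left(4 + J\right)$ ($s{\left(J \right)} = - 2 \left(J + \left(5 - 1\right)\right) \left(J - 3\right) = - 2 \left(J + \left(5 - 1\right)\right) \left(-3 + J\right) = - 2 \left(J + 4\right) \left(-3 + J\right) = - 2 \left(4 + J\right) \left(-3 + J\right) = - 2 \left(-3 + J\right) \left(4 + J\right)$)
$k{\left(y,X \right)} = 40 + 8 y$ ($k{\left(y,X \right)} = 8 \left(5 + y\right) = 40 + 8 y$)
$Q = \frac{1}{401} \approx 0.0024938$
$k{\left(\frac{1}{-8},s{\left(-3 \right)} \right)} Q - -25261 = \left(40 + \frac{8}{-8}\right) \frac{1}{401} - -25261 = \left(40 + 8 \left(- \frac{1}{8}\right)\right) \frac{1}{401} + 25261 = \left(40 - 1\right) \frac{1}{401} + 25261 = 39 \cdot \frac{1}{401} + 25261 = \frac{39}{401} + 25261 = \frac{10129700}{401}$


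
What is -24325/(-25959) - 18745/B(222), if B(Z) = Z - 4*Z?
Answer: 167600635/5762898 ≈ 29.083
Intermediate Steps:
B(Z) = -3*Z
-24325/(-25959) - 18745/B(222) = -24325/(-25959) - 18745/((-3*222)) = -24325*(-1/25959) - 18745/(-666) = 24325/25959 - 18745*(-1/666) = 24325/25959 + 18745/666 = 167600635/5762898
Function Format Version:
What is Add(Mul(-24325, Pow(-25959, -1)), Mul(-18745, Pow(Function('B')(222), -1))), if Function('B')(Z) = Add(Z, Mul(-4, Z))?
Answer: Rational(167600635, 5762898) ≈ 29.083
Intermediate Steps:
Function('B')(Z) = Mul(-3, Z)
Add(Mul(-24325, Pow(-25959, -1)), Mul(-18745, Pow(Function('B')(222), -1))) = Add(Mul(-24325, Pow(-25959, -1)), Mul(-18745, Pow(Mul(-3, 222), -1))) = Add(Mul(-24325, Rational(-1, 25959)), Mul(-18745, Pow(-666, -1))) = Add(Rational(24325, 25959), Mul(-18745, Rational(-1, 666))) = Add(Rational(24325, 25959), Rational(18745, 666)) = Rational(167600635, 5762898)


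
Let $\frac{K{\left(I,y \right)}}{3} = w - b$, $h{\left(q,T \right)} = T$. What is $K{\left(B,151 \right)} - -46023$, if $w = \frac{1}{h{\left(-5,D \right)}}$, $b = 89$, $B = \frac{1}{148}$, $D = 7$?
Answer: $\frac{320295}{7} \approx 45756.0$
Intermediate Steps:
$B = \frac{1}{148} \approx 0.0067568$
$w = \frac{1}{7} \approx 0.14286$
$K{\left(I,y \right)} = - \frac{1866}{7}$ ($K{\left(I,y \right)} = 3 \left(\frac{1}{7} - 89\right) = 3 \left(- \frac{622}{7}\right) = - \frac{1866}{7}$)
$K{\left(B,151 \right)} - -46023 = - \frac{1866}{7} - -46023 = - \frac{1866}{7} + 46023 = \frac{320295}{7}$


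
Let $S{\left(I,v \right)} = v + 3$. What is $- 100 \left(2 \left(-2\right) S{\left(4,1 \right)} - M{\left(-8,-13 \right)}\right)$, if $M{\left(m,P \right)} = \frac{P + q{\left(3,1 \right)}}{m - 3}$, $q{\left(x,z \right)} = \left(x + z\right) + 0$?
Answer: $\frac{18500}{11} \approx 1681.8$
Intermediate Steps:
$q{\left(x,z \right)} = x + z$
$S{\left(I,v \right)} = 3 + v$
$M{\left(m,P \right)} = \frac{4 + P}{-3 + m}$ ($M{\left(m,P \right)} = \frac{P + \left(3 + 1\right)}{m - 3} = \frac{P + 4}{-3 + m} = \frac{4 + P}{-3 + m}$)
$- 100 \left(2 \left(-2\right) S{\left(4,1 \right)} - M{\left(-8,-13 \right)}\right) = - 100 \left(2 \left(-2\right) \left(3 + 1\right) - \frac{4 - 13}{-3 - 8}\right) = - 100 \left(\left(-4\right) 4 - \frac{1}{-11} \left(-9\right)\right) = - 100 \left(-16 - \left(- \frac{1}{11}\right) \left(-9\right)\right) = - 100 \left(-16 - \frac{9}{11}\right) = \left(-100\right) \left(- \frac{185}{11}\right) = \frac{18500}{11}$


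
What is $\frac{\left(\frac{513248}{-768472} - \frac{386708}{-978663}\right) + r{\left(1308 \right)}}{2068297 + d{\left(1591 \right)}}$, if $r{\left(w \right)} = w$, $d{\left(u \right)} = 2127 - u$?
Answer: $\frac{17562662949340}{27784246645012923} \approx 0.00063211$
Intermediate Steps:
$\frac{\left(\frac{513248}{-768472} - \frac{386708}{-978663}\right) + r{\left(1308 \right)}}{2068297 + d{\left(1591 \right)}} = \frac{\left(\frac{513248}{-768472} - \frac{386708}{-978663}\right) + 1308}{2068297 + \left(2127 - 1591\right)} = \frac{\left(513248 \left(- \frac{1}{768472}\right) - - \frac{55244}{139809}\right) + 1308}{2068297 + \left(2127 - 1591\right)} = \frac{\left(- \frac{64156}{96059} + \frac{55244}{139809}\right) + 1308}{2068297 + 536} = \frac{- \frac{3662902808}{13429912731} + 1308}{2068833} = \frac{17562662949340}{13429912731} \cdot \frac{1}{2068833} = \frac{17562662949340}{27784246645012923}$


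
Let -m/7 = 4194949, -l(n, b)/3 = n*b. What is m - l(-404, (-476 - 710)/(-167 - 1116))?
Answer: -37676274401/1283 ≈ -2.9366e+7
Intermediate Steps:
l(n, b) = -3*b*n (l(n, b) = -3*n*b = -3*b*n)
m = -29364643 (m = -7*4194949 = -29364643)
m - l(-404, (-476 - 710)/(-167 - 1116)) = -29364643 - (-3)*(-476 - 710)/(-167 - 1116)*(-404) = -29364643 - (-3)*(-1186/(-1283))*(-404) = -29364643 - (-3)*(-1186*(-1/1283))*(-404) = -29364643 - (-3)*1186*(-404)/1283 = -29364643 - 1*1437432/1283 = -29364643 - 1437432/1283 = -37676274401/1283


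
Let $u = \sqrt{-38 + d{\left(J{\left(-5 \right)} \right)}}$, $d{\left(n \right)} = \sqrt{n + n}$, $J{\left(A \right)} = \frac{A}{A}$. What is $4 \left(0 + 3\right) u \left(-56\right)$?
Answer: $- 672 i \sqrt{38 - \sqrt{2}} \approx - 4064.7 i$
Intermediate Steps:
$J{\left(A \right)} = 1$
$d{\left(n \right)} = \sqrt{2} \sqrt{n}$ ($d{\left(n \right)} = \sqrt{2 n} = \sqrt{2} \sqrt{n}$)
$u = \sqrt{-38 + \sqrt{2}}$ ($u = \sqrt{-38 + \sqrt{2} \sqrt{1}} = \sqrt{-38 + \sqrt{2} \cdot 1} = \sqrt{-38 + \sqrt{2}} \approx 6.0486 i$)
$4 \left(0 + 3\right) u \left(-56\right) = 4 \left(0 + 3\right) \sqrt{-38 + \sqrt{2}} \left(-56\right) = 4 \cdot 3 \sqrt{-38 + \sqrt{2}} \left(-56\right) = 12 \sqrt{-38 + \sqrt{2}} \left(-56\right) = - 672 \sqrt{-38 + \sqrt{2}}$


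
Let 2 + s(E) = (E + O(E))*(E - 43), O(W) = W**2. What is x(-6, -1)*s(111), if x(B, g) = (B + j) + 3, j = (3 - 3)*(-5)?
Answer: -2536122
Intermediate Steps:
j = 0 (j = 0*(-5) = 0)
x(B, g) = 3 + B (x(B, g) = (B + 0) + 3 = B + 3 = 3 + B)
s(E) = -2 + (-43 + E)*(E + E**2) (s(E) = -2 + (E + E**2)*(E - 43) = -2 + (E + E**2)*(-43 + E) = -2 + (-43 + E)*(E + E**2))
x(-6, -1)*s(111) = (3 - 6)*(-2 + 111**3 - 43*111 - 42*111**2) = -3*(-2 + 1367631 - 4773 - 42*12321) = -3*(-2 + 1367631 - 4773 - 517482) = -3*845374 = -2536122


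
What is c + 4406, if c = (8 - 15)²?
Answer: 4455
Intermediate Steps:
c = 49 (c = (-7)² = 49)
c + 4406 = 49 + 4406 = 4455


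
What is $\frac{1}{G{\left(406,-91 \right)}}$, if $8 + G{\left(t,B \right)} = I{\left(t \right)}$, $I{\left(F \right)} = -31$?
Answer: $- \frac{1}{39} \approx -0.025641$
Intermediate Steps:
$G{\left(t,B \right)} = -39$ ($G{\left(t,B \right)} = -8 - 31 = -39$)
$\frac{1}{G{\left(406,-91 \right)}} = \frac{1}{-39} = - \frac{1}{39}$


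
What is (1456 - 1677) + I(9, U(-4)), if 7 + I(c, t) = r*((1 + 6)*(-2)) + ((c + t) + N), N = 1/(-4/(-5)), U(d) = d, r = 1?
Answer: -943/4 ≈ -235.75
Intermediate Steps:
N = 5/4 (N = 1/(-4*(-⅕)) = 1/(⅘) = 5/4 ≈ 1.2500)
I(c, t) = -79/4 + c + t (I(c, t) = -7 + (1*((1 + 6)*(-2)) + ((c + t) + 5/4)) = -7 + (1*(7*(-2)) + (5/4 + c + t)) = -7 + (1*(-14) + (5/4 + c + t)) = -7 + (-14 + (5/4 + c + t)) = -7 + (-51/4 + c + t) = -79/4 + c + t)
(1456 - 1677) + I(9, U(-4)) = (1456 - 1677) + (-79/4 + 9 - 4) = -221 - 59/4 = -943/4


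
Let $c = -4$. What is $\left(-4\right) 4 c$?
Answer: $64$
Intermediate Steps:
$\left(-4\right) 4 c = \left(-4\right) 4 \left(-4\right) = \left(-16\right) \left(-4\right) = 64$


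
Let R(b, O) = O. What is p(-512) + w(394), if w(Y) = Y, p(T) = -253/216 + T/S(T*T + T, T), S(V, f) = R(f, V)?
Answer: 43358645/110376 ≈ 392.83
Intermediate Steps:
S(V, f) = V
p(T) = -253/216 + T/(T + T²) (p(T) = -253/216 + T/(T*T + T) = -253*1/216 + T/(T² + T) = -253/216 + T/(T + T²))
p(-512) + w(394) = (-37 - 253*(-512))/(216*(1 - 512)) + 394 = (1/216)*(-37 + 129536)/(-511) + 394 = (1/216)*(-1/511)*129499 + 394 = -129499/110376 + 394 = 43358645/110376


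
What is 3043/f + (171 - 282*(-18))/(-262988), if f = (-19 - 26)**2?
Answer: 71786119/48413700 ≈ 1.4828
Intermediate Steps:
f = 2025 (f = (-45)**2 = 2025)
3043/f + (171 - 282*(-18))/(-262988) = 3043/2025 + (171 - 282*(-18))/(-262988) = 3043*(1/2025) + (171 + 5076)*(-1/262988) = 3043/2025 + 5247*(-1/262988) = 3043/2025 - 477/23908 = 71786119/48413700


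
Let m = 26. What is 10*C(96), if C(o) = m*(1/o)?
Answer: 65/24 ≈ 2.7083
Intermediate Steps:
C(o) = 26/o (C(o) = 26*(1/o) = 26/o)
10*C(96) = 10*(26/96) = 10*(26*(1/96)) = 10*(13/48) = 65/24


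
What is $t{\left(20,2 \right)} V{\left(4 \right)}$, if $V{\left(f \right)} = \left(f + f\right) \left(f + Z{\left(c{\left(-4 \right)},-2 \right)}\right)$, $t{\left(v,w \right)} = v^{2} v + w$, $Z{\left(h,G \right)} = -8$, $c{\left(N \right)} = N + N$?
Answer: $-256064$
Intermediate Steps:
$c{\left(N \right)} = 2 N$
$t{\left(v,w \right)} = w + v^{3}$ ($t{\left(v,w \right)} = v^{3} + w = w + v^{3}$)
$V{\left(f \right)} = 2 f \left(-8 + f\right)$ ($V{\left(f \right)} = \left(f + f\right) \left(f - 8\right) = 2 f \left(-8 + f\right)$)
$t{\left(20,2 \right)} V{\left(4 \right)} = \left(2 + 20^{3}\right) 2 \cdot 4 \left(-8 + 4\right) = \left(2 + 8000\right) 2 \cdot 4 \left(-4\right) = 8002 \left(-32\right) = -256064$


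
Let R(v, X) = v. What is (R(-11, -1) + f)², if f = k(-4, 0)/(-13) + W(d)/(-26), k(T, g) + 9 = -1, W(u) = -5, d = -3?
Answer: 68121/676 ≈ 100.77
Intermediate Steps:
k(T, g) = -10 (k(T, g) = -9 - 1 = -10)
f = 25/26 (f = -10/(-13) - 5/(-26) = -10*(-1/13) - 5*(-1/26) = 10/13 + 5/26 = 25/26 ≈ 0.96154)
(R(-11, -1) + f)² = (-11 + 25/26)² = (-261/26)² = 68121/676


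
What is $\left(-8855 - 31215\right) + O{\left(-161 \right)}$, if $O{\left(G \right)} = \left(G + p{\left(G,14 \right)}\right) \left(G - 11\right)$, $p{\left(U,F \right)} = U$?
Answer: $15314$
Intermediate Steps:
$O{\left(G \right)} = 2 G \left(-11 + G\right)$ ($O{\left(G \right)} = \left(G + G\right) \left(G - 11\right) = 2 G \left(G - 11\right) = 2 G \left(-11 + G\right)$)
$\left(-8855 - 31215\right) + O{\left(-161 \right)} = \left(-8855 - 31215\right) + 2 \left(-161\right) \left(-11 - 161\right) = -40070 + 2 \left(-161\right) \left(-172\right) = -40070 + 55384 = 15314$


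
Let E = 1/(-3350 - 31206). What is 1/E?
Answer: -34556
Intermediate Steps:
E = -1/34556 (E = 1/(-34556) = -1/34556 ≈ -2.8939e-5)
1/E = 1/(-1/34556) = -34556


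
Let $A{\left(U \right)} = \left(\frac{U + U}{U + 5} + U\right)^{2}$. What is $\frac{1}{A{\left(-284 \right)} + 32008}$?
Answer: $\frac{77841}{8680188952} \approx 8.9677 \cdot 10^{-6}$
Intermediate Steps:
$A{\left(U \right)} = \left(U + \frac{2 U}{5 + U}\right)^{2}$ ($A{\left(U \right)} = \left(\frac{2 U}{5 + U} + U\right)^{2} = \left(U + \frac{2 U}{5 + U}\right)^{2}$)
$\frac{1}{A{\left(-284 \right)} + 32008} = \frac{1}{\frac{\left(-284\right)^{2} \left(7 - 284\right)^{2}}{\left(5 - 284\right)^{2}} + 32008} = \frac{1}{\frac{80656 \left(-277\right)^{2}}{77841} + 32008} = \frac{1}{80656 \cdot \frac{1}{77841} \cdot 76729 + 32008} = \frac{1}{\frac{6188654224}{77841} + 32008} = \frac{1}{\frac{8680188952}{77841}} = \frac{77841}{8680188952}$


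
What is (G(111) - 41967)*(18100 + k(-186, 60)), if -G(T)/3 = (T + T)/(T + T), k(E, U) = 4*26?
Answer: -764021880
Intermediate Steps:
k(E, U) = 104
G(T) = -3 (G(T) = -3*(T + T)/(T + T) = -3*2*T/(2*T) = -3*2*T*1/(2*T) = -3*1 = -3)
(G(111) - 41967)*(18100 + k(-186, 60)) = (-3 - 41967)*(18100 + 104) = -41970*18204 = -764021880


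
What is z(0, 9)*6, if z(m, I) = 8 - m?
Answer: 48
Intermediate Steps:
z(0, 9)*6 = (8 - 1*0)*6 = (8 + 0)*6 = 8*6 = 48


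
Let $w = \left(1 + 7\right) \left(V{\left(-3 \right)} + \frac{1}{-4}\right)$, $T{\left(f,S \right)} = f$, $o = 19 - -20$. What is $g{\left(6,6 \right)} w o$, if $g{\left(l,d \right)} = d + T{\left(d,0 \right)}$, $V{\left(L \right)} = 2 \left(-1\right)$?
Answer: $-8424$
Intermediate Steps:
$o = 39$ ($o = 19 + 20 = 39$)
$V{\left(L \right)} = -2$
$g{\left(l,d \right)} = 2 d$ ($g{\left(l,d \right)} = d + d = 2 d$)
$w = -18$ ($w = \left(1 + 7\right) \left(-2 + \frac{1}{-4}\right) = 8 \left(-2 - \frac{1}{4}\right) = 8 \left(- \frac{9}{4}\right) = -18$)
$g{\left(6,6 \right)} w o = 2 \cdot 6 \left(-18\right) 39 = 12 \left(-18\right) 39 = \left(-216\right) 39 = -8424$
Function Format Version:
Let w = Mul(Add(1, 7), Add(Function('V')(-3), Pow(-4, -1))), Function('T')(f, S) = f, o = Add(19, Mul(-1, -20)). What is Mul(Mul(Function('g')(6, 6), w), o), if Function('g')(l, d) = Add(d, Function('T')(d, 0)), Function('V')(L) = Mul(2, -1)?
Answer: -8424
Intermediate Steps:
o = 39 (o = Add(19, 20) = 39)
Function('V')(L) = -2
Function('g')(l, d) = Mul(2, d) (Function('g')(l, d) = Add(d, d) = Mul(2, d))
w = -18 (w = Mul(Add(1, 7), Add(-2, Pow(-4, -1))) = Mul(8, Add(-2, Rational(-1, 4))) = Mul(8, Rational(-9, 4)) = -18)
Mul(Mul(Function('g')(6, 6), w), o) = Mul(Mul(Mul(2, 6), -18), 39) = Mul(Mul(12, -18), 39) = Mul(-216, 39) = -8424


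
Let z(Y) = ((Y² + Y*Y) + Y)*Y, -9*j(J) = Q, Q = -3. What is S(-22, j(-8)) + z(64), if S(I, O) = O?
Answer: 1585153/3 ≈ 5.2838e+5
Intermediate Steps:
j(J) = ⅓ (j(J) = -⅑*(-3) = ⅓)
z(Y) = Y*(Y + 2*Y²) (z(Y) = ((Y² + Y²) + Y)*Y = (2*Y² + Y)*Y = (Y + 2*Y²)*Y = Y*(Y + 2*Y²))
S(-22, j(-8)) + z(64) = ⅓ + 64²*(1 + 2*64) = ⅓ + 4096*(1 + 128) = ⅓ + 4096*129 = ⅓ + 528384 = 1585153/3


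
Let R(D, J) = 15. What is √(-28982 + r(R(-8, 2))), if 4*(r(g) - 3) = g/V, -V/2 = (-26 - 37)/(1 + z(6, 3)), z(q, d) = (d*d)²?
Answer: I*√51114651/42 ≈ 170.23*I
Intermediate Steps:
z(q, d) = d⁴ (z(q, d) = (d²)² = d⁴)
V = 63/41 (V = -2*(-26 - 37)/(1 + 3⁴) = -(-126)/(1 + 81) = -(-126)/82 = -2*(-63/82) = 63/41 ≈ 1.5366)
r(g) = 3 + 41*g/252 (r(g) = 3 + (g/(63/41))/4 = 3 + (g*(41/63))/4 = 3 + (41*g/63)/4 = 3 + 41*g/252)
√(-28982 + r(R(-8, 2))) = √(-28982 + (3 + (41/252)*15)) = √(-28982 + (3 + 205/84)) = √(-28982 + 457/84) = √(-2434031/84) = I*√51114651/42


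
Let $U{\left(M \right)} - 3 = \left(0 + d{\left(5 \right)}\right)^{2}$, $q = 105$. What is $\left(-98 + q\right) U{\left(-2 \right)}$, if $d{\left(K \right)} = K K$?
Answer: $4396$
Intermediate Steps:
$d{\left(K \right)} = K^{2}$
$U{\left(M \right)} = 628$ ($U{\left(M \right)} = 3 + \left(0 + 5^{2}\right)^{2} = 3 + \left(0 + 25\right)^{2} = 3 + 25^{2} = 3 + 625 = 628$)
$\left(-98 + q\right) U{\left(-2 \right)} = \left(-98 + 105\right) 628 = 7 \cdot 628 = 4396$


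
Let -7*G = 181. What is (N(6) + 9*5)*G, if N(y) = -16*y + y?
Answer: 8145/7 ≈ 1163.6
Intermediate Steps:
G = -181/7 (G = -⅐*181 = -181/7 ≈ -25.857)
N(y) = -15*y
(N(6) + 9*5)*G = (-15*6 + 9*5)*(-181/7) = (-90 + 45)*(-181/7) = -45*(-181/7) = 8145/7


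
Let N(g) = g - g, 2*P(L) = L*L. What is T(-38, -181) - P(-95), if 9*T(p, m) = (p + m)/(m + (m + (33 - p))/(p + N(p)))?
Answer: -45809513/10152 ≈ -4512.4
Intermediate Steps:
P(L) = L²/2 (P(L) = (L*L)/2 = L²/2)
N(g) = 0
T(p, m) = (m + p)/(9*(m + (33 + m - p)/p)) (T(p, m) = ((p + m)/(m + (m + (33 - p))/(p + 0)))/9 = ((m + p)/(m + (33 + m - p)/p))/9 = (m + p)/(9*(m + (33 + m - p)/p)))
T(-38, -181) - P(-95) = (⅑)*(-38)*(-181 - 38)/(33 - 181 - 1*(-38) - 181*(-38)) - (-95)²/2 = (⅑)*(-38)*(-219)/(33 - 181 + 38 + 6878) - 9025/2 = (⅑)*(-38)*(-219)/6768 - 1*9025/2 = (⅑)*(-38)*(1/6768)*(-219) - 9025/2 = 1387/10152 - 9025/2 = -45809513/10152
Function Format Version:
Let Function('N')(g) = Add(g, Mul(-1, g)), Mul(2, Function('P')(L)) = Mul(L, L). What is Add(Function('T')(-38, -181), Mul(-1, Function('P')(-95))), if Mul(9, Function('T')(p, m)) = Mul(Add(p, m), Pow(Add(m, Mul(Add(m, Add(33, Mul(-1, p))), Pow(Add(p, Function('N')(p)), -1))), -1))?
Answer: Rational(-45809513, 10152) ≈ -4512.4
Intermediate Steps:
Function('P')(L) = Mul(Rational(1, 2), Pow(L, 2)) (Function('P')(L) = Mul(Rational(1, 2), Mul(L, L)) = Mul(Rational(1, 2), Pow(L, 2)))
Function('N')(g) = 0
Function('T')(p, m) = Mul(Rational(1, 9), Pow(Add(m, Mul(Pow(p, -1), Add(33, m, Mul(-1, p)))), -1), Add(m, p)) (Function('T')(p, m) = Mul(Rational(1, 9), Mul(Add(p, m), Pow(Add(m, Mul(Add(m, Add(33, Mul(-1, p))), Pow(Add(p, 0), -1))), -1))) = Mul(Rational(1, 9), Mul(Add(m, p), Pow(Add(m, Mul(Add(33, m, Mul(-1, p)), Pow(p, -1))), -1))) = Mul(Rational(1, 9), Mul(Add(m, p), Pow(Add(m, Mul(Pow(p, -1), Add(33, m, Mul(-1, p)))), -1))) = Mul(Rational(1, 9), Mul(Pow(Add(m, Mul(Pow(p, -1), Add(33, m, Mul(-1, p)))), -1), Add(m, p))) = Mul(Rational(1, 9), Pow(Add(m, Mul(Pow(p, -1), Add(33, m, Mul(-1, p)))), -1), Add(m, p)))
Add(Function('T')(-38, -181), Mul(-1, Function('P')(-95))) = Add(Mul(Rational(1, 9), -38, Pow(Add(33, -181, Mul(-1, -38), Mul(-181, -38)), -1), Add(-181, -38)), Mul(-1, Mul(Rational(1, 2), Pow(-95, 2)))) = Add(Mul(Rational(1, 9), -38, Pow(Add(33, -181, 38, 6878), -1), -219), Mul(-1, Mul(Rational(1, 2), 9025))) = Add(Mul(Rational(1, 9), -38, Pow(6768, -1), -219), Mul(-1, Rational(9025, 2))) = Add(Mul(Rational(1, 9), -38, Rational(1, 6768), -219), Rational(-9025, 2)) = Add(Rational(1387, 10152), Rational(-9025, 2)) = Rational(-45809513, 10152)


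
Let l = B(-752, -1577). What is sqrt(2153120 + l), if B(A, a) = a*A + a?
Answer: sqrt(3337447) ≈ 1826.9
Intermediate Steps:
B(A, a) = a + A*a (B(A, a) = A*a + a = a + A*a)
l = 1184327 (l = -1577*(1 - 752) = -1577*(-751) = 1184327)
sqrt(2153120 + l) = sqrt(2153120 + 1184327) = sqrt(3337447)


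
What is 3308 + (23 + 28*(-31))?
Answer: 2463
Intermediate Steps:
3308 + (23 + 28*(-31)) = 3308 + (23 - 868) = 3308 - 845 = 2463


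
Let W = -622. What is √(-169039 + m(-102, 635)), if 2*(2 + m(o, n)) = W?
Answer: 2*I*√42338 ≈ 411.52*I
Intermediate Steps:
m(o, n) = -313 (m(o, n) = -2 + (½)*(-622) = -2 - 311 = -313)
√(-169039 + m(-102, 635)) = √(-169039 - 313) = √(-169352) = 2*I*√42338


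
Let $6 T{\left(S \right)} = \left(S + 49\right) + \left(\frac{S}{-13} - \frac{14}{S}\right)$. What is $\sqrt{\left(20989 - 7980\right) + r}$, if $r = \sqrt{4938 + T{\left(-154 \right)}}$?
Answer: $\frac{\sqrt{266021041 + 286 \sqrt{25164997}}}{143} \approx 114.36$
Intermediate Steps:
$T{\left(S \right)} = \frac{49}{6} - \frac{7}{3 S} + \frac{2 S}{13}$ ($T{\left(S \right)} = \frac{\left(S + 49\right) + \left(\frac{S}{-13} - \frac{14}{S}\right)}{6} = \frac{\left(49 + S\right) + \left(S \left(- \frac{1}{13}\right) - \frac{14}{S}\right)}{6} = \frac{\left(49 + S\right) - \left(\frac{14}{S} + \frac{S}{13}\right)}{6} = \frac{49 - \frac{14}{S} + \frac{12 S}{13}}{6} = \frac{49}{6} - \frac{7}{3 S} + \frac{2 S}{13}$)
$r = \frac{2 \sqrt{25164997}}{143}$ ($r = \sqrt{4938 + \frac{-182 - 154 \left(637 + 12 \left(-154\right)\right)}{78 \left(-154\right)}} = \sqrt{4938 + \frac{1}{78} \left(- \frac{1}{154}\right) \left(-182 - 154 \left(637 - 1848\right)\right)} = \sqrt{4938 + \frac{1}{78} \left(- \frac{1}{154}\right) \left(-182 - -186494\right)} = \sqrt{4938 + \frac{1}{78} \left(- \frac{1}{154}\right) \left(-182 + 186494\right)} = \sqrt{4938 + \frac{1}{78} \left(- \frac{1}{154}\right) 186312} = \sqrt{4938 - \frac{2218}{143}} = \sqrt{\frac{703916}{143}} = \frac{2 \sqrt{25164997}}{143} \approx 70.16$)
$\sqrt{\left(20989 - 7980\right) + r} = \sqrt{\left(20989 - 7980\right) + \frac{2 \sqrt{25164997}}{143}} = \sqrt{13009 + \frac{2 \sqrt{25164997}}{143}}$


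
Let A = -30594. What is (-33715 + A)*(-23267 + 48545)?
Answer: -1625602902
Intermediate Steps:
(-33715 + A)*(-23267 + 48545) = (-33715 - 30594)*(-23267 + 48545) = -64309*25278 = -1625602902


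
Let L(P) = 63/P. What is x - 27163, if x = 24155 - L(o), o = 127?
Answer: -382079/127 ≈ -3008.5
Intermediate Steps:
x = 3067622/127 (x = 24155 - 63/127 = 3067622/127 ≈ 24155.)
x - 27163 = 3067622/127 - 27163 = -382079/127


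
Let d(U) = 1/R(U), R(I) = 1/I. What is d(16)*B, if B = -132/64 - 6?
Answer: -129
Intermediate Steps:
R(I) = 1/I
d(U) = U (d(U) = 1/(1/U) = U)
B = -129/16 (B = -132*1/64 - 6 = -33/16 - 6 = -129/16 ≈ -8.0625)
d(16)*B = 16*(-129/16) = -129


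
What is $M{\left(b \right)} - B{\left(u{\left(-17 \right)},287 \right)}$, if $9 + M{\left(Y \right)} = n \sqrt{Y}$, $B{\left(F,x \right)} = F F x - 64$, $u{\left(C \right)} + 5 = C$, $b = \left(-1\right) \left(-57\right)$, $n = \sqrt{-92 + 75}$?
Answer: $-138853 + i \sqrt{969} \approx -1.3885 \cdot 10^{5} + 31.129 i$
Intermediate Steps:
$n = i \sqrt{17}$ ($n = \sqrt{-17} = i \sqrt{17} \approx 4.1231 i$)
$b = 57$
$u{\left(C \right)} = -5 + C$
$B{\left(F,x \right)} = -64 + x F^{2}$ ($B{\left(F,x \right)} = F^{2} x - 64 = x F^{2} - 64 = -64 + x F^{2}$)
$M{\left(Y \right)} = -9 + i \sqrt{17} \sqrt{Y}$
$M{\left(b \right)} - B{\left(u{\left(-17 \right)},287 \right)} = \left(-9 + i \sqrt{17} \sqrt{57}\right) - \left(-64 + 287 \left(-5 - 17\right)^{2}\right) = \left(-9 + i \sqrt{969}\right) - \left(-64 + 287 \left(-22\right)^{2}\right) = \left(-9 + i \sqrt{969}\right) - \left(-64 + 287 \cdot 484\right) = \left(-9 + i \sqrt{969}\right) - \left(-64 + 138908\right) = \left(-9 + i \sqrt{969}\right) - 138844 = -138853 + i \sqrt{969}$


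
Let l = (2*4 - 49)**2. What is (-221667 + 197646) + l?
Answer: -22340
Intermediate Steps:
l = 1681 (l = (8 - 49)**2 = (-41)**2 = 1681)
(-221667 + 197646) + l = (-221667 + 197646) + 1681 = -24021 + 1681 = -22340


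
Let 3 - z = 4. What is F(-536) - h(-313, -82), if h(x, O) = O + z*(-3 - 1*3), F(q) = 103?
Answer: 179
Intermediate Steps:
z = -1 (z = 3 - 1*4 = 3 - 4 = -1)
h(x, O) = 6 + O (h(x, O) = O - (-3 - 1*3) = O - (-3 - 3) = O - 1*(-6) = O + 6 = 6 + O)
F(-536) - h(-313, -82) = 103 - (6 - 82) = 103 - 1*(-76) = 103 + 76 = 179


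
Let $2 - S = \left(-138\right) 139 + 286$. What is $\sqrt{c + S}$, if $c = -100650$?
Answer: $2 i \sqrt{20438} \approx 285.92 i$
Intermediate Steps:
$S = 18898$ ($S = 2 - \left(\left(-138\right) 139 + 286\right) = 2 - \left(-19182 + 286\right) = 2 - -18896 = 2 + 18896 = 18898$)
$\sqrt{c + S} = \sqrt{-100650 + 18898} = \sqrt{-81752} = 2 i \sqrt{20438}$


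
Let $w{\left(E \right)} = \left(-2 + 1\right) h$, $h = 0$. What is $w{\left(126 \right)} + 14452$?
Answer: $14452$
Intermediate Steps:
$w{\left(E \right)} = 0$ ($w{\left(E \right)} = \left(-2 + 1\right) 0 = \left(-1\right) 0 = 0$)
$w{\left(126 \right)} + 14452 = 0 + 14452 = 14452$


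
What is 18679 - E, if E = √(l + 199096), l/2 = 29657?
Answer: 18679 - √258410 ≈ 18171.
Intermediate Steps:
l = 59314 (l = 2*29657 = 59314)
E = √258410 (E = √(59314 + 199096) = √258410 ≈ 508.34)
18679 - E = 18679 - √258410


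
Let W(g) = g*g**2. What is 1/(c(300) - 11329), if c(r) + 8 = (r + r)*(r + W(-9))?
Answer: -1/268737 ≈ -3.7211e-6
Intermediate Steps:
W(g) = g**3
c(r) = -8 + 2*r*(-729 + r) (c(r) = -8 + (r + r)*(r + (-9)**3) = -8 + (2*r)*(r - 729) = -8 + (2*r)*(-729 + r) = -8 + 2*r*(-729 + r))
1/(c(300) - 11329) = 1/((-8 - 1458*300 + 2*300**2) - 11329) = 1/((-8 - 437400 + 2*90000) - 11329) = 1/((-8 - 437400 + 180000) - 11329) = 1/(-257408 - 11329) = 1/(-268737) = -1/268737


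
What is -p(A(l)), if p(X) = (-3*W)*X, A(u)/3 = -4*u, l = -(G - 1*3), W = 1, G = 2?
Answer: -36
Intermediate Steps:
l = 1 (l = -(2 - 1*3) = -(2 - 3) = -1*(-1) = 1)
A(u) = -12*u (A(u) = 3*(-4*u) = -12*u)
p(X) = -3*X (p(X) = (-3*1)*X = -3*X)
-p(A(l)) = -(-3)*(-12*1) = -(-3)*(-12) = -1*36 = -36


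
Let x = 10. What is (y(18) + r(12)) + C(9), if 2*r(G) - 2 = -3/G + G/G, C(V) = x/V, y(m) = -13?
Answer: -757/72 ≈ -10.514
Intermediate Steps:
C(V) = 10/V
r(G) = 3/2 - 3/(2*G) (r(G) = 1 + (-3/G + G/G)/2 = 1 + (-3/G + 1)/2 = 1 + (1 - 3/G)/2 = 1 + (½ - 3/(2*G)) = 3/2 - 3/(2*G))
(y(18) + r(12)) + C(9) = (-13 + (3/2)*(-1 + 12)/12) + 10/9 = (-13 + (3/2)*(1/12)*11) + 10*(⅑) = (-13 + 11/8) + 10/9 = -93/8 + 10/9 = -757/72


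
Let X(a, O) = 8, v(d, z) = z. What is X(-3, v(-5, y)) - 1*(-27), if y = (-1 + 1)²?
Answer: 35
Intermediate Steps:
y = 0 (y = 0² = 0)
X(-3, v(-5, y)) - 1*(-27) = 8 - 1*(-27) = 8 + 27 = 35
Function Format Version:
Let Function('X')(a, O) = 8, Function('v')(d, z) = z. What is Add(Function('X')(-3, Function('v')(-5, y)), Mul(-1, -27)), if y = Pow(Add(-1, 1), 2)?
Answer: 35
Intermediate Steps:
y = 0 (y = Pow(0, 2) = 0)
Add(Function('X')(-3, Function('v')(-5, y)), Mul(-1, -27)) = Add(8, Mul(-1, -27)) = Add(8, 27) = 35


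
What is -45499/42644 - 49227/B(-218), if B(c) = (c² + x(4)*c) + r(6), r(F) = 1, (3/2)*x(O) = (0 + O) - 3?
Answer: -12764890925/6061375516 ≈ -2.1059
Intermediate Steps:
x(O) = -2 + 2*O/3 (x(O) = 2*((0 + O) - 3)/3 = 2*(O - 3)/3 = 2*(-3 + O)/3 = -2 + 2*O/3)
B(c) = 1 + c² + 2*c/3 (B(c) = (c² + (-2 + (⅔)*4)*c) + 1 = (c² + (-2 + 8/3)*c) + 1 = (c² + 2*c/3) + 1 = 1 + c² + 2*c/3)
-45499/42644 - 49227/B(-218) = -45499/42644 - 49227/(1 + (-218)² + (⅔)*(-218)) = -45499*1/42644 - 49227/(1 + 47524 - 436/3) = -45499/42644 - 49227/142139/3 = -45499/42644 - 49227*3/142139 = -45499/42644 - 147681/142139 = -12764890925/6061375516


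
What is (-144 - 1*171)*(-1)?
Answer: 315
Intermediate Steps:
(-144 - 1*171)*(-1) = (-144 - 171)*(-1) = -315*(-1) = 315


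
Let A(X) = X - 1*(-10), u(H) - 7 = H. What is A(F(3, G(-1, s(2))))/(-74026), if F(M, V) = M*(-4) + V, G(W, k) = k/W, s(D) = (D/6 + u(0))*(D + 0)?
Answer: 25/111039 ≈ 0.00022515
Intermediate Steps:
u(H) = 7 + H
s(D) = D*(7 + D/6) (s(D) = (D/6 + (7 + 0))*(D + 0) = (D*(⅙) + 7)*D = (D/6 + 7)*D = (7 + D/6)*D = D*(7 + D/6))
F(M, V) = V - 4*M (F(M, V) = -4*M + V = V - 4*M)
A(X) = 10 + X (A(X) = X + 10 = 10 + X)
A(F(3, G(-1, s(2))))/(-74026) = (10 + (((⅙)*2*(42 + 2))/(-1) - 4*3))/(-74026) = (10 + (((⅙)*2*44)*(-1) - 12))*(-1/74026) = (10 + ((44/3)*(-1) - 12))*(-1/74026) = (10 + (-44/3 - 12))*(-1/74026) = (10 - 80/3)*(-1/74026) = -50/3*(-1/74026) = 25/111039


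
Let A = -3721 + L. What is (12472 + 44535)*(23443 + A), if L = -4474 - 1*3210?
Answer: 686250266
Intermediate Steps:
L = -7684 (L = -4474 - 3210 = -7684)
A = -11405 (A = -3721 - 7684 = -11405)
(12472 + 44535)*(23443 + A) = (12472 + 44535)*(23443 - 11405) = 57007*12038 = 686250266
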